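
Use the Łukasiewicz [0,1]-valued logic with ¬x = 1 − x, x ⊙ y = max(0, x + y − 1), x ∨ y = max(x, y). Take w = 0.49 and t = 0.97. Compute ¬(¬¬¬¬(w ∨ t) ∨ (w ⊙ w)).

0.03

w ∨ t = max(0.49, 0.97) = 0.97
¬(w ∨ t) = 1 − 0.97 = 0.03
¬¬(w ∨ t) = 1 − 0.03 = 0.97
¬¬¬(w ∨ t) = 1 − 0.97 = 0.03
¬¬¬¬(w ∨ t) = 1 − 0.03 = 0.97
w ⊙ w = max(0, 0.49 + 0.49 − 1) = max(0, -0.02) = 0.00
¬¬¬¬(w ∨ t) ∨ (w ⊙ w) = max(0.97, 0.00) = 0.97
¬(¬¬¬¬(w ∨ t) ∨ (w ⊙ w)) = 1 − 0.97 = 0.03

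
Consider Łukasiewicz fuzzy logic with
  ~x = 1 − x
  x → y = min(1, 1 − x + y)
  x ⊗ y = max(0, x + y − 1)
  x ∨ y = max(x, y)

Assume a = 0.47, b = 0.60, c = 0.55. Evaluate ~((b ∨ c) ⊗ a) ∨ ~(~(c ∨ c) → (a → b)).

b ∨ c = max(0.60, 0.55) = 0.60
(b ∨ c) ⊗ a = max(0, 0.60 + 0.47 − 1) = max(0, 0.07) = 0.07
~((b ∨ c) ⊗ a) = 1 − 0.07 = 0.93
c ∨ c = max(0.55, 0.55) = 0.55
~(c ∨ c) = 1 − 0.55 = 0.45
a → b = min(1, 1 − 0.47 + 0.60) = min(1, 1.13) = 1.00
~(c ∨ c) → (a → b) = min(1, 1 − 0.45 + 1.00) = min(1, 1.55) = 1.00
~(~(c ∨ c) → (a → b)) = 1 − 1.00 = 0.00
~((b ∨ c) ⊗ a) ∨ ~(~(c ∨ c) → (a → b)) = max(0.93, 0.00) = 0.93

0.93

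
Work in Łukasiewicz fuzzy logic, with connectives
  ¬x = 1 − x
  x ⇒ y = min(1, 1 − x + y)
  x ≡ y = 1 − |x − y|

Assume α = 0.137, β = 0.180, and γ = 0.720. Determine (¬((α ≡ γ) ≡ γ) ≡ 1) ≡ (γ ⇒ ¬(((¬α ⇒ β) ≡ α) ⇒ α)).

α ≡ γ = 1 − |0.137 − 0.720| = 1 − 0.583 = 0.417
(α ≡ γ) ≡ γ = 1 − |0.417 − 0.720| = 1 − 0.303 = 0.697
¬((α ≡ γ) ≡ γ) = 1 − 0.697 = 0.303
¬((α ≡ γ) ≡ γ) ≡ 1 = 1 − |0.303 − 1.000| = 1 − 0.697 = 0.303
¬α = 1 − 0.137 = 0.863
¬α ⇒ β = min(1, 1 − 0.863 + 0.180) = min(1, 0.317) = 0.317
(¬α ⇒ β) ≡ α = 1 − |0.317 − 0.137| = 1 − 0.180 = 0.820
((¬α ⇒ β) ≡ α) ⇒ α = min(1, 1 − 0.820 + 0.137) = min(1, 0.317) = 0.317
¬(((¬α ⇒ β) ≡ α) ⇒ α) = 1 − 0.317 = 0.683
γ ⇒ ¬(((¬α ⇒ β) ≡ α) ⇒ α) = min(1, 1 − 0.720 + 0.683) = min(1, 0.963) = 0.963
(¬((α ≡ γ) ≡ γ) ≡ 1) ≡ (γ ⇒ ¬(((¬α ⇒ β) ≡ α) ⇒ α)) = 1 − |0.303 − 0.963| = 1 − 0.660 = 0.340

0.340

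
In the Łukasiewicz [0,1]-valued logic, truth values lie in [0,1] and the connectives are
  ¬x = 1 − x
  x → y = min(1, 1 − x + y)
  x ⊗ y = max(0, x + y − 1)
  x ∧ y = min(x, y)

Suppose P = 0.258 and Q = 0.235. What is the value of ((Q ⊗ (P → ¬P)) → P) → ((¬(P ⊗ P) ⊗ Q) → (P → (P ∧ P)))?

1.000

¬P = 1 − 0.258 = 0.742
P → ¬P = min(1, 1 − 0.258 + 0.742) = min(1, 1.484) = 1.000
Q ⊗ (P → ¬P) = max(0, 0.235 + 1.000 − 1) = max(0, 0.235) = 0.235
(Q ⊗ (P → ¬P)) → P = min(1, 1 − 0.235 + 0.258) = min(1, 1.023) = 1.000
P ⊗ P = max(0, 0.258 + 0.258 − 1) = max(0, -0.484) = 0.000
¬(P ⊗ P) = 1 − 0.000 = 1.000
¬(P ⊗ P) ⊗ Q = max(0, 1.000 + 0.235 − 1) = max(0, 0.235) = 0.235
P ∧ P = min(0.258, 0.258) = 0.258
P → (P ∧ P) = min(1, 1 − 0.258 + 0.258) = min(1, 1.000) = 1.000
(¬(P ⊗ P) ⊗ Q) → (P → (P ∧ P)) = min(1, 1 − 0.235 + 1.000) = min(1, 1.765) = 1.000
((Q ⊗ (P → ¬P)) → P) → ((¬(P ⊗ P) ⊗ Q) → (P → (P ∧ P))) = min(1, 1 − 1.000 + 1.000) = min(1, 1.000) = 1.000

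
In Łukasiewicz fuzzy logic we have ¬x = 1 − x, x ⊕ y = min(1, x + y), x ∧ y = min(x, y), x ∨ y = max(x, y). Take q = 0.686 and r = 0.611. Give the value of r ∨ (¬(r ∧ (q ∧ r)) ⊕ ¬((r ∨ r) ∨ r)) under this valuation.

0.778

q ∧ r = min(0.686, 0.611) = 0.611
r ∧ (q ∧ r) = min(0.611, 0.611) = 0.611
¬(r ∧ (q ∧ r)) = 1 − 0.611 = 0.389
r ∨ r = max(0.611, 0.611) = 0.611
(r ∨ r) ∨ r = max(0.611, 0.611) = 0.611
¬((r ∨ r) ∨ r) = 1 − 0.611 = 0.389
¬(r ∧ (q ∧ r)) ⊕ ¬((r ∨ r) ∨ r) = min(1, 0.389 + 0.389) = min(1, 0.778) = 0.778
r ∨ (¬(r ∧ (q ∧ r)) ⊕ ¬((r ∨ r) ∨ r)) = max(0.611, 0.778) = 0.778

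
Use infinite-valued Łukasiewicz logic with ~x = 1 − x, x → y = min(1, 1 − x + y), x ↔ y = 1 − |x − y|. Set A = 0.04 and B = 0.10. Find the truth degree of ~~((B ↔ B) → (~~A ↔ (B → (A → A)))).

B ↔ B = 1 − |0.10 − 0.10| = 1 − 0.00 = 1.00
~A = 1 − 0.04 = 0.96
~~A = 1 − 0.96 = 0.04
A → A = min(1, 1 − 0.04 + 0.04) = min(1, 1.00) = 1.00
B → (A → A) = min(1, 1 − 0.10 + 1.00) = min(1, 1.90) = 1.00
~~A ↔ (B → (A → A)) = 1 − |0.04 − 1.00| = 1 − 0.96 = 0.04
(B ↔ B) → (~~A ↔ (B → (A → A))) = min(1, 1 − 1.00 + 0.04) = min(1, 0.04) = 0.04
~((B ↔ B) → (~~A ↔ (B → (A → A)))) = 1 − 0.04 = 0.96
~~((B ↔ B) → (~~A ↔ (B → (A → A)))) = 1 − 0.96 = 0.04

0.04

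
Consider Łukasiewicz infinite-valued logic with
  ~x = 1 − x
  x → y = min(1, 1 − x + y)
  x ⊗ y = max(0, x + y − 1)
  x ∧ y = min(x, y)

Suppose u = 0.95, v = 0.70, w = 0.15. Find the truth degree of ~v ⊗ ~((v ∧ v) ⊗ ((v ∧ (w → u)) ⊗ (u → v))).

0.15

~v = 1 − 0.70 = 0.30
v ∧ v = min(0.70, 0.70) = 0.70
w → u = min(1, 1 − 0.15 + 0.95) = min(1, 1.80) = 1.00
v ∧ (w → u) = min(0.70, 1.00) = 0.70
u → v = min(1, 1 − 0.95 + 0.70) = min(1, 0.75) = 0.75
(v ∧ (w → u)) ⊗ (u → v) = max(0, 0.70 + 0.75 − 1) = max(0, 0.45) = 0.45
(v ∧ v) ⊗ ((v ∧ (w → u)) ⊗ (u → v)) = max(0, 0.70 + 0.45 − 1) = max(0, 0.15) = 0.15
~((v ∧ v) ⊗ ((v ∧ (w → u)) ⊗ (u → v))) = 1 − 0.15 = 0.85
~v ⊗ ~((v ∧ v) ⊗ ((v ∧ (w → u)) ⊗ (u → v))) = max(0, 0.30 + 0.85 − 1) = max(0, 0.15) = 0.15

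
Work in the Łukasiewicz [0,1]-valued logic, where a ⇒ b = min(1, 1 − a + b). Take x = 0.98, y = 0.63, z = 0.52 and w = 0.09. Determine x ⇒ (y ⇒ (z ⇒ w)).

z ⇒ w = min(1, 1 − 0.52 + 0.09) = min(1, 0.57) = 0.57
y ⇒ (z ⇒ w) = min(1, 1 − 0.63 + 0.57) = min(1, 0.94) = 0.94
x ⇒ (y ⇒ (z ⇒ w)) = min(1, 1 − 0.98 + 0.94) = min(1, 0.96) = 0.96

0.96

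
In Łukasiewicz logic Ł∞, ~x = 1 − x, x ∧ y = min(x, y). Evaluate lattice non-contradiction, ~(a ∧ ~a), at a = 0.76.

0.76

~a = 1 − 0.76 = 0.24
a ∧ ~a = min(0.76, 0.24) = 0.24
~(a ∧ ~a) = 1 − 0.24 = 0.76
(The value 0.76 < 1 shows this instance is not satisfied; not a Ł∞-tautology — its value is 1 − min(a, 1−a).)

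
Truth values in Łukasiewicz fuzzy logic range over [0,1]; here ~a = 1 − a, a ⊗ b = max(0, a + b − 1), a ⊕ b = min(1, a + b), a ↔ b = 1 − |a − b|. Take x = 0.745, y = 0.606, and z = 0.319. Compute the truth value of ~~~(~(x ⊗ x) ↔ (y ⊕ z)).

0.415

x ⊗ x = max(0, 0.745 + 0.745 − 1) = max(0, 0.490) = 0.490
~(x ⊗ x) = 1 − 0.490 = 0.510
y ⊕ z = min(1, 0.606 + 0.319) = min(1, 0.925) = 0.925
~(x ⊗ x) ↔ (y ⊕ z) = 1 − |0.510 − 0.925| = 1 − 0.415 = 0.585
~(~(x ⊗ x) ↔ (y ⊕ z)) = 1 − 0.585 = 0.415
~~(~(x ⊗ x) ↔ (y ⊕ z)) = 1 − 0.415 = 0.585
~~~(~(x ⊗ x) ↔ (y ⊕ z)) = 1 − 0.585 = 0.415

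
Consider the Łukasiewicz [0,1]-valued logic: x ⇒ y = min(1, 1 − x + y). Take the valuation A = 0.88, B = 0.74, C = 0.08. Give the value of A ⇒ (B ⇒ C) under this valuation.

0.46

B ⇒ C = min(1, 1 − 0.74 + 0.08) = min(1, 0.34) = 0.34
A ⇒ (B ⇒ C) = min(1, 1 − 0.88 + 0.34) = min(1, 0.46) = 0.46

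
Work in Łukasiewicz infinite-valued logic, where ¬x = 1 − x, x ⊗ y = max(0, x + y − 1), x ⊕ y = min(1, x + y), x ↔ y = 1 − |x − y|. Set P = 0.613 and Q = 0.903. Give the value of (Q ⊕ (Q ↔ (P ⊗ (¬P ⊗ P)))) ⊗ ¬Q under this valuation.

¬P = 1 − 0.613 = 0.387
¬P ⊗ P = max(0, 0.387 + 0.613 − 1) = max(0, 0.000) = 0.000
P ⊗ (¬P ⊗ P) = max(0, 0.613 + 0.000 − 1) = max(0, -0.387) = 0.000
Q ↔ (P ⊗ (¬P ⊗ P)) = 1 − |0.903 − 0.000| = 1 − 0.903 = 0.097
Q ⊕ (Q ↔ (P ⊗ (¬P ⊗ P))) = min(1, 0.903 + 0.097) = min(1, 1.000) = 1.000
¬Q = 1 − 0.903 = 0.097
(Q ⊕ (Q ↔ (P ⊗ (¬P ⊗ P)))) ⊗ ¬Q = max(0, 1.000 + 0.097 − 1) = max(0, 0.097) = 0.097

0.097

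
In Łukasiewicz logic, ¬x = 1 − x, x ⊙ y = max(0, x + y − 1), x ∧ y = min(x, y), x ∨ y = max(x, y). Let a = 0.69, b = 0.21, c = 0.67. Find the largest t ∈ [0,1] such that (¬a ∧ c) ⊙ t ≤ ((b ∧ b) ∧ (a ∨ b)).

¬a = 1 − 0.69 = 0.31
¬a ∧ c = min(0.31, 0.67) = 0.31
So the left factor is ¬a ∧ c = 0.31.
b ∧ b = min(0.21, 0.21) = 0.21
a ∨ b = max(0.69, 0.21) = 0.69
(b ∧ b) ∧ (a ∨ b) = min(0.21, 0.69) = 0.21
So the right-hand bound is (b ∧ b) ∧ (a ∨ b) = 0.21.
The residuum of the Łukasiewicz t-norm gives the supremum: min(1, 1 − 0.31 + 0.21).
1 − 0.31 + 0.21 = 0.90, so t = min(1, 0.90) = 0.90.
Check: 0.31 ⊙ 0.90 = max(0, 0.21) = 0.21 ≤ 0.21.

0.90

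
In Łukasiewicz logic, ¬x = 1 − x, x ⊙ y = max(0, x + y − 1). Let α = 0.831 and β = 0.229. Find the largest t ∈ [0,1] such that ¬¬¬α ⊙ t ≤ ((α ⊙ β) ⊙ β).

0.831

¬α = 1 − 0.831 = 0.169
¬¬α = 1 − 0.169 = 0.831
¬¬¬α = 1 − 0.831 = 0.169
So the left factor is ¬¬¬α = 0.169.
α ⊙ β = max(0, 0.831 + 0.229 − 1) = max(0, 0.060) = 0.060
(α ⊙ β) ⊙ β = max(0, 0.060 + 0.229 − 1) = max(0, -0.711) = 0.000
So the right-hand bound is (α ⊙ β) ⊙ β = 0.000.
The residuum of the Łukasiewicz t-norm gives the supremum: min(1, 1 − 0.169 + 0.000).
1 − 0.169 + 0.000 = 0.831, so t = min(1, 0.831) = 0.831.
Check: 0.169 ⊙ 0.831 = max(0, 0.000) = 0.000 ≤ 0.000.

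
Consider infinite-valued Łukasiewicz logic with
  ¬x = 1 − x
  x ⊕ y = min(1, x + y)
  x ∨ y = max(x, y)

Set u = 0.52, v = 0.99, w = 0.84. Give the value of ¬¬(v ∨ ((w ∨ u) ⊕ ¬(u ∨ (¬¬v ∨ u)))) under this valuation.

0.99

w ∨ u = max(0.84, 0.52) = 0.84
¬v = 1 − 0.99 = 0.01
¬¬v = 1 − 0.01 = 0.99
¬¬v ∨ u = max(0.99, 0.52) = 0.99
u ∨ (¬¬v ∨ u) = max(0.52, 0.99) = 0.99
¬(u ∨ (¬¬v ∨ u)) = 1 − 0.99 = 0.01
(w ∨ u) ⊕ ¬(u ∨ (¬¬v ∨ u)) = min(1, 0.84 + 0.01) = min(1, 0.85) = 0.85
v ∨ ((w ∨ u) ⊕ ¬(u ∨ (¬¬v ∨ u))) = max(0.99, 0.85) = 0.99
¬(v ∨ ((w ∨ u) ⊕ ¬(u ∨ (¬¬v ∨ u)))) = 1 − 0.99 = 0.01
¬¬(v ∨ ((w ∨ u) ⊕ ¬(u ∨ (¬¬v ∨ u)))) = 1 − 0.01 = 0.99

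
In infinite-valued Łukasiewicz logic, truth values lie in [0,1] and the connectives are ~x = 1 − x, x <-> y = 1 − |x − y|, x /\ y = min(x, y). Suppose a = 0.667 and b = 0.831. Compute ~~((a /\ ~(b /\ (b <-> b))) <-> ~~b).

b <-> b = 1 − |0.831 − 0.831| = 1 − 0.000 = 1.000
b /\ (b <-> b) = min(0.831, 1.000) = 0.831
~(b /\ (b <-> b)) = 1 − 0.831 = 0.169
a /\ ~(b /\ (b <-> b)) = min(0.667, 0.169) = 0.169
~b = 1 − 0.831 = 0.169
~~b = 1 − 0.169 = 0.831
(a /\ ~(b /\ (b <-> b))) <-> ~~b = 1 − |0.169 − 0.831| = 1 − 0.662 = 0.338
~((a /\ ~(b /\ (b <-> b))) <-> ~~b) = 1 − 0.338 = 0.662
~~((a /\ ~(b /\ (b <-> b))) <-> ~~b) = 1 − 0.662 = 0.338

0.338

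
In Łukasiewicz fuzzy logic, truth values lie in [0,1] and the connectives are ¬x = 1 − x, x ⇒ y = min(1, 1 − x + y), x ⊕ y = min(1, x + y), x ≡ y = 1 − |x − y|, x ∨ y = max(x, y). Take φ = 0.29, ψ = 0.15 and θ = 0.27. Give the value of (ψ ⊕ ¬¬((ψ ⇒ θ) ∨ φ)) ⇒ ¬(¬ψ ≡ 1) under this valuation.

0.15

ψ ⇒ θ = min(1, 1 − 0.15 + 0.27) = min(1, 1.12) = 1.00
(ψ ⇒ θ) ∨ φ = max(1.00, 0.29) = 1.00
¬((ψ ⇒ θ) ∨ φ) = 1 − 1.00 = 0.00
¬¬((ψ ⇒ θ) ∨ φ) = 1 − 0.00 = 1.00
ψ ⊕ ¬¬((ψ ⇒ θ) ∨ φ) = min(1, 0.15 + 1.00) = min(1, 1.15) = 1.00
¬ψ = 1 − 0.15 = 0.85
¬ψ ≡ 1 = 1 − |0.85 − 1.00| = 1 − 0.15 = 0.85
¬(¬ψ ≡ 1) = 1 − 0.85 = 0.15
(ψ ⊕ ¬¬((ψ ⇒ θ) ∨ φ)) ⇒ ¬(¬ψ ≡ 1) = min(1, 1 − 1.00 + 0.15) = min(1, 0.15) = 0.15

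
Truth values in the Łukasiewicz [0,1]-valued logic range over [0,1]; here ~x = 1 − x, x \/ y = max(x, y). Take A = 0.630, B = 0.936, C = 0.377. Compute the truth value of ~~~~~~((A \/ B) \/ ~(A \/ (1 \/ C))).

0.936

A \/ B = max(0.630, 0.936) = 0.936
1 \/ C = max(1.000, 0.377) = 1.000
A \/ (1 \/ C) = max(0.630, 1.000) = 1.000
~(A \/ (1 \/ C)) = 1 − 1.000 = 0.000
(A \/ B) \/ ~(A \/ (1 \/ C)) = max(0.936, 0.000) = 0.936
~((A \/ B) \/ ~(A \/ (1 \/ C))) = 1 − 0.936 = 0.064
~~((A \/ B) \/ ~(A \/ (1 \/ C))) = 1 − 0.064 = 0.936
~~~((A \/ B) \/ ~(A \/ (1 \/ C))) = 1 − 0.936 = 0.064
~~~~((A \/ B) \/ ~(A \/ (1 \/ C))) = 1 − 0.064 = 0.936
~~~~~((A \/ B) \/ ~(A \/ (1 \/ C))) = 1 − 0.936 = 0.064
~~~~~~((A \/ B) \/ ~(A \/ (1 \/ C))) = 1 − 0.064 = 0.936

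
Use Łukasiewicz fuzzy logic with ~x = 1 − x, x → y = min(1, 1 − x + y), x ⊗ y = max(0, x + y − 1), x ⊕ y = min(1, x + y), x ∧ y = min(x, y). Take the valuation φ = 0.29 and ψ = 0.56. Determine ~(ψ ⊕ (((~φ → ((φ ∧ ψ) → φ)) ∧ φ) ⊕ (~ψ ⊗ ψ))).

~φ = 1 − 0.29 = 0.71
φ ∧ ψ = min(0.29, 0.56) = 0.29
(φ ∧ ψ) → φ = min(1, 1 − 0.29 + 0.29) = min(1, 1.00) = 1.00
~φ → ((φ ∧ ψ) → φ) = min(1, 1 − 0.71 + 1.00) = min(1, 1.29) = 1.00
(~φ → ((φ ∧ ψ) → φ)) ∧ φ = min(1.00, 0.29) = 0.29
~ψ = 1 − 0.56 = 0.44
~ψ ⊗ ψ = max(0, 0.44 + 0.56 − 1) = max(0, 0.00) = 0.00
((~φ → ((φ ∧ ψ) → φ)) ∧ φ) ⊕ (~ψ ⊗ ψ) = min(1, 0.29 + 0.00) = min(1, 0.29) = 0.29
ψ ⊕ (((~φ → ((φ ∧ ψ) → φ)) ∧ φ) ⊕ (~ψ ⊗ ψ)) = min(1, 0.56 + 0.29) = min(1, 0.85) = 0.85
~(ψ ⊕ (((~φ → ((φ ∧ ψ) → φ)) ∧ φ) ⊕ (~ψ ⊗ ψ))) = 1 − 0.85 = 0.15

0.15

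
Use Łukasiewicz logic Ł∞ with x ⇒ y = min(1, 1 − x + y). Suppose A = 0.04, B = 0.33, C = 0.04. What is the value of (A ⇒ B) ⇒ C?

A ⇒ B = min(1, 1 − 0.04 + 0.33) = min(1, 1.29) = 1.00
(A ⇒ B) ⇒ C = min(1, 1 − 1.00 + 0.04) = min(1, 0.04) = 0.04

0.04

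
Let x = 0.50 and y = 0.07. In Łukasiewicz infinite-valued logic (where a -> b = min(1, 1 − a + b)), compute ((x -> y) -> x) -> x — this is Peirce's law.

x -> y = min(1, 1 − 0.50 + 0.07) = min(1, 0.57) = 0.57
(x -> y) -> x = min(1, 1 − 0.57 + 0.50) = min(1, 0.93) = 0.93
((x -> y) -> x) -> x = min(1, 1 − 0.93 + 0.50) = min(1, 0.57) = 0.57
(The value 0.57 < 1 shows this instance is not satisfied; not a Ł∞-tautology in general.)

0.57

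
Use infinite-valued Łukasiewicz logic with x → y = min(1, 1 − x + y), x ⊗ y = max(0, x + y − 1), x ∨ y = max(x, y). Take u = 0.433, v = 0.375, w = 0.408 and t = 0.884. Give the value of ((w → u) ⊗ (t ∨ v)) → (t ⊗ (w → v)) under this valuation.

w → u = min(1, 1 − 0.408 + 0.433) = min(1, 1.025) = 1.000
t ∨ v = max(0.884, 0.375) = 0.884
(w → u) ⊗ (t ∨ v) = max(0, 1.000 + 0.884 − 1) = max(0, 0.884) = 0.884
w → v = min(1, 1 − 0.408 + 0.375) = min(1, 0.967) = 0.967
t ⊗ (w → v) = max(0, 0.884 + 0.967 − 1) = max(0, 0.851) = 0.851
((w → u) ⊗ (t ∨ v)) → (t ⊗ (w → v)) = min(1, 1 − 0.884 + 0.851) = min(1, 0.967) = 0.967

0.967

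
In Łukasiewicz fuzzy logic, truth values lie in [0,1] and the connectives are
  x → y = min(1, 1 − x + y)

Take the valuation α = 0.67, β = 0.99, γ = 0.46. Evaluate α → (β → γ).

0.80

β → γ = min(1, 1 − 0.99 + 0.46) = min(1, 0.47) = 0.47
α → (β → γ) = min(1, 1 − 0.67 + 0.47) = min(1, 0.80) = 0.80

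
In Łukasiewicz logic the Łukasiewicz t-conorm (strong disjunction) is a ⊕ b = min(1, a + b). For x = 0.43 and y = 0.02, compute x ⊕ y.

x ⊕ y = min(1, 0.43 + 0.02) = min(1, 0.45) = 0.45
For comparison, the Gödel t-conorm max(a, b) would give 0.43.

0.45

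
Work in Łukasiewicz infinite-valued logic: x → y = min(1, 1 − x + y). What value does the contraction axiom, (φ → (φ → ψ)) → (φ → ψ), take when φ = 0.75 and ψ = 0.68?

φ → ψ = min(1, 1 − 0.75 + 0.68) = min(1, 0.93) = 0.93
φ → (φ → ψ) = min(1, 1 − 0.75 + 0.93) = min(1, 1.18) = 1.00
(φ → (φ → ψ)) → (φ → ψ) = min(1, 1 − 1.00 + 0.93) = min(1, 0.93) = 0.93
(The value 0.93 < 1 shows this instance is not satisfied; fails in Ł∞ (the t-norm is not idempotent).)

0.93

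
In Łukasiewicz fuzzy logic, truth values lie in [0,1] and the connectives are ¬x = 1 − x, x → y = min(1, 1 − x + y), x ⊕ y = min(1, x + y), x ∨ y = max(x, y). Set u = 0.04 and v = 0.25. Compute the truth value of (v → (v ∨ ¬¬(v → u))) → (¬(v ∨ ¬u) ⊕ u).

0.08

v → u = min(1, 1 − 0.25 + 0.04) = min(1, 0.79) = 0.79
¬(v → u) = 1 − 0.79 = 0.21
¬¬(v → u) = 1 − 0.21 = 0.79
v ∨ ¬¬(v → u) = max(0.25, 0.79) = 0.79
v → (v ∨ ¬¬(v → u)) = min(1, 1 − 0.25 + 0.79) = min(1, 1.54) = 1.00
¬u = 1 − 0.04 = 0.96
v ∨ ¬u = max(0.25, 0.96) = 0.96
¬(v ∨ ¬u) = 1 − 0.96 = 0.04
¬(v ∨ ¬u) ⊕ u = min(1, 0.04 + 0.04) = min(1, 0.08) = 0.08
(v → (v ∨ ¬¬(v → u))) → (¬(v ∨ ¬u) ⊕ u) = min(1, 1 − 1.00 + 0.08) = min(1, 0.08) = 0.08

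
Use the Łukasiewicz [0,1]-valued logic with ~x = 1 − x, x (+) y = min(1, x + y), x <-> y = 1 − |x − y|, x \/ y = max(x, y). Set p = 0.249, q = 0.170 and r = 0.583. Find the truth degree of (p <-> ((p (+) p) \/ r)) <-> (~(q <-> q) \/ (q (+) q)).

0.674

p (+) p = min(1, 0.249 + 0.249) = min(1, 0.498) = 0.498
(p (+) p) \/ r = max(0.498, 0.583) = 0.583
p <-> ((p (+) p) \/ r) = 1 − |0.249 − 0.583| = 1 − 0.334 = 0.666
q <-> q = 1 − |0.170 − 0.170| = 1 − 0.000 = 1.000
~(q <-> q) = 1 − 1.000 = 0.000
q (+) q = min(1, 0.170 + 0.170) = min(1, 0.340) = 0.340
~(q <-> q) \/ (q (+) q) = max(0.000, 0.340) = 0.340
(p <-> ((p (+) p) \/ r)) <-> (~(q <-> q) \/ (q (+) q)) = 1 − |0.666 − 0.340| = 1 − 0.326 = 0.674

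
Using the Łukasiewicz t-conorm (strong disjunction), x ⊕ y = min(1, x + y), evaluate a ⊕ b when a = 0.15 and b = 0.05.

a ⊕ b = min(1, 0.15 + 0.05) = min(1, 0.20) = 0.20
For comparison, the Gödel t-conorm max(x, y) would give 0.15.

0.20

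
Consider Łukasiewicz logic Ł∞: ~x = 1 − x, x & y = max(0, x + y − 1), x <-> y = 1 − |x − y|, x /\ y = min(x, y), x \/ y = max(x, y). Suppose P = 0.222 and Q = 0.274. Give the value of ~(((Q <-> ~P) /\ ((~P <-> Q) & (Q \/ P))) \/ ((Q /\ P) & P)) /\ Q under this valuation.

0.274

~P = 1 − 0.222 = 0.778
Q <-> ~P = 1 − |0.274 − 0.778| = 1 − 0.504 = 0.496
~P <-> Q = 1 − |0.778 − 0.274| = 1 − 0.504 = 0.496
Q \/ P = max(0.274, 0.222) = 0.274
(~P <-> Q) & (Q \/ P) = max(0, 0.496 + 0.274 − 1) = max(0, -0.230) = 0.000
(Q <-> ~P) /\ ((~P <-> Q) & (Q \/ P)) = min(0.496, 0.000) = 0.000
Q /\ P = min(0.274, 0.222) = 0.222
(Q /\ P) & P = max(0, 0.222 + 0.222 − 1) = max(0, -0.556) = 0.000
((Q <-> ~P) /\ ((~P <-> Q) & (Q \/ P))) \/ ((Q /\ P) & P) = max(0.000, 0.000) = 0.000
~(((Q <-> ~P) /\ ((~P <-> Q) & (Q \/ P))) \/ ((Q /\ P) & P)) = 1 − 0.000 = 1.000
~(((Q <-> ~P) /\ ((~P <-> Q) & (Q \/ P))) \/ ((Q /\ P) & P)) /\ Q = min(1.000, 0.274) = 0.274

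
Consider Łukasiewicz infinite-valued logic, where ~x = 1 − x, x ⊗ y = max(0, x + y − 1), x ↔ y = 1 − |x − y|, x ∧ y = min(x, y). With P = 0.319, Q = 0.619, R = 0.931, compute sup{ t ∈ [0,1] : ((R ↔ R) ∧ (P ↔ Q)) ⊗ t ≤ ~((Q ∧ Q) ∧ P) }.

R ↔ R = 1 − |0.931 − 0.931| = 1 − 0.000 = 1.000
P ↔ Q = 1 − |0.319 − 0.619| = 1 − 0.300 = 0.700
(R ↔ R) ∧ (P ↔ Q) = min(1.000, 0.700) = 0.700
So the left factor is (R ↔ R) ∧ (P ↔ Q) = 0.700.
Q ∧ Q = min(0.619, 0.619) = 0.619
(Q ∧ Q) ∧ P = min(0.619, 0.319) = 0.319
~((Q ∧ Q) ∧ P) = 1 − 0.319 = 0.681
So the right-hand bound is ~((Q ∧ Q) ∧ P) = 0.681.
The residuum of the Łukasiewicz t-norm gives the supremum: min(1, 1 − 0.700 + 0.681).
1 − 0.700 + 0.681 = 0.981, so t = min(1, 0.981) = 0.981.
Check: 0.700 ⊗ 0.981 = max(0, 0.681) = 0.681 ≤ 0.681.

0.981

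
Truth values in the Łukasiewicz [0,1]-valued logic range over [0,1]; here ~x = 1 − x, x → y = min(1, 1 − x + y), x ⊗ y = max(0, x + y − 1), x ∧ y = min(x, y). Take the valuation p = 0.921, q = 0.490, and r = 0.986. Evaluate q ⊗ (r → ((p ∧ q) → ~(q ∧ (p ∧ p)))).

0.490

p ∧ q = min(0.921, 0.490) = 0.490
p ∧ p = min(0.921, 0.921) = 0.921
q ∧ (p ∧ p) = min(0.490, 0.921) = 0.490
~(q ∧ (p ∧ p)) = 1 − 0.490 = 0.510
(p ∧ q) → ~(q ∧ (p ∧ p)) = min(1, 1 − 0.490 + 0.510) = min(1, 1.020) = 1.000
r → ((p ∧ q) → ~(q ∧ (p ∧ p))) = min(1, 1 − 0.986 + 1.000) = min(1, 1.014) = 1.000
q ⊗ (r → ((p ∧ q) → ~(q ∧ (p ∧ p)))) = max(0, 0.490 + 1.000 − 1) = max(0, 0.490) = 0.490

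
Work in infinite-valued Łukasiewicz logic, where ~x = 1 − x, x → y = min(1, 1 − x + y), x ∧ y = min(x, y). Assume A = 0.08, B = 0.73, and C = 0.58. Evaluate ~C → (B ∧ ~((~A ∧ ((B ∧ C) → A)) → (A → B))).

~C = 1 − 0.58 = 0.42
~A = 1 − 0.08 = 0.92
B ∧ C = min(0.73, 0.58) = 0.58
(B ∧ C) → A = min(1, 1 − 0.58 + 0.08) = min(1, 0.50) = 0.50
~A ∧ ((B ∧ C) → A) = min(0.92, 0.50) = 0.50
A → B = min(1, 1 − 0.08 + 0.73) = min(1, 1.65) = 1.00
(~A ∧ ((B ∧ C) → A)) → (A → B) = min(1, 1 − 0.50 + 1.00) = min(1, 1.50) = 1.00
~((~A ∧ ((B ∧ C) → A)) → (A → B)) = 1 − 1.00 = 0.00
B ∧ ~((~A ∧ ((B ∧ C) → A)) → (A → B)) = min(0.73, 0.00) = 0.00
~C → (B ∧ ~((~A ∧ ((B ∧ C) → A)) → (A → B))) = min(1, 1 − 0.42 + 0.00) = min(1, 0.58) = 0.58

0.58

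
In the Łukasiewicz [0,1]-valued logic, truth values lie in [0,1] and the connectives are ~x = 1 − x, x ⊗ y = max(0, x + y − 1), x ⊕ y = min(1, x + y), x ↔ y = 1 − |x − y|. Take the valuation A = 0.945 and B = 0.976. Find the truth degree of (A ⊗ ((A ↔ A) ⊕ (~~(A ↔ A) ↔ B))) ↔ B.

A ↔ A = 1 − |0.945 − 0.945| = 1 − 0.000 = 1.000
~(A ↔ A) = 1 − 1.000 = 0.000
~~(A ↔ A) = 1 − 0.000 = 1.000
~~(A ↔ A) ↔ B = 1 − |1.000 − 0.976| = 1 − 0.024 = 0.976
(A ↔ A) ⊕ (~~(A ↔ A) ↔ B) = min(1, 1.000 + 0.976) = min(1, 1.976) = 1.000
A ⊗ ((A ↔ A) ⊕ (~~(A ↔ A) ↔ B)) = max(0, 0.945 + 1.000 − 1) = max(0, 0.945) = 0.945
(A ⊗ ((A ↔ A) ⊕ (~~(A ↔ A) ↔ B))) ↔ B = 1 − |0.945 − 0.976| = 1 − 0.031 = 0.969

0.969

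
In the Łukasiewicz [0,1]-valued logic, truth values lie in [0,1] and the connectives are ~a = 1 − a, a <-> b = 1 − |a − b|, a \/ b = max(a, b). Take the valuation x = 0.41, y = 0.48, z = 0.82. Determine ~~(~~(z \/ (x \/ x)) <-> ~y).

0.70

x \/ x = max(0.41, 0.41) = 0.41
z \/ (x \/ x) = max(0.82, 0.41) = 0.82
~(z \/ (x \/ x)) = 1 − 0.82 = 0.18
~~(z \/ (x \/ x)) = 1 − 0.18 = 0.82
~y = 1 − 0.48 = 0.52
~~(z \/ (x \/ x)) <-> ~y = 1 − |0.82 − 0.52| = 1 − 0.30 = 0.70
~(~~(z \/ (x \/ x)) <-> ~y) = 1 − 0.70 = 0.30
~~(~~(z \/ (x \/ x)) <-> ~y) = 1 − 0.30 = 0.70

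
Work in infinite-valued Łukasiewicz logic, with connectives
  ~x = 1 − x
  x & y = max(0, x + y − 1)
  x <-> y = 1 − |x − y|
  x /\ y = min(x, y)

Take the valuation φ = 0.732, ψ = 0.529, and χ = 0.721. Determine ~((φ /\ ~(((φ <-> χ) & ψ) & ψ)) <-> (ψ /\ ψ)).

0.203

φ <-> χ = 1 − |0.732 − 0.721| = 1 − 0.011 = 0.989
(φ <-> χ) & ψ = max(0, 0.989 + 0.529 − 1) = max(0, 0.518) = 0.518
((φ <-> χ) & ψ) & ψ = max(0, 0.518 + 0.529 − 1) = max(0, 0.047) = 0.047
~(((φ <-> χ) & ψ) & ψ) = 1 − 0.047 = 0.953
φ /\ ~(((φ <-> χ) & ψ) & ψ) = min(0.732, 0.953) = 0.732
ψ /\ ψ = min(0.529, 0.529) = 0.529
(φ /\ ~(((φ <-> χ) & ψ) & ψ)) <-> (ψ /\ ψ) = 1 − |0.732 − 0.529| = 1 − 0.203 = 0.797
~((φ /\ ~(((φ <-> χ) & ψ) & ψ)) <-> (ψ /\ ψ)) = 1 − 0.797 = 0.203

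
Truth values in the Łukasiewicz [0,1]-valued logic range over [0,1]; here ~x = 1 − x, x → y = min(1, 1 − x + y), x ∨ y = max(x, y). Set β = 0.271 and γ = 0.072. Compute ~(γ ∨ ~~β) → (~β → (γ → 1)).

~β = 1 − 0.271 = 0.729
~~β = 1 − 0.729 = 0.271
γ ∨ ~~β = max(0.072, 0.271) = 0.271
~(γ ∨ ~~β) = 1 − 0.271 = 0.729
γ → 1 = min(1, 1 − 0.072 + 1.000) = min(1, 1.928) = 1.000
~β → (γ → 1) = min(1, 1 − 0.729 + 1.000) = min(1, 1.271) = 1.000
~(γ ∨ ~~β) → (~β → (γ → 1)) = min(1, 1 − 0.729 + 1.000) = min(1, 1.271) = 1.000

1.000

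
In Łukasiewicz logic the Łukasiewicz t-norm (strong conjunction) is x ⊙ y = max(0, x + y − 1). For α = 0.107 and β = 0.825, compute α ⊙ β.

0.000

α ⊙ β = max(0, 0.107 + 0.825 − 1) = max(0, -0.068) = 0.000
For comparison, the Gödel (minimum) t-norm min(x, y) would give 0.107.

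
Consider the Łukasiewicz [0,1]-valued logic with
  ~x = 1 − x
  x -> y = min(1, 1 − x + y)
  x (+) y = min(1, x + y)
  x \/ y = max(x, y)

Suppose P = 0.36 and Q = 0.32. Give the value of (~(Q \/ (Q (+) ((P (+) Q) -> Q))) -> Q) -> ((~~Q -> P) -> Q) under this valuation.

P (+) Q = min(1, 0.36 + 0.32) = min(1, 0.68) = 0.68
(P (+) Q) -> Q = min(1, 1 − 0.68 + 0.32) = min(1, 0.64) = 0.64
Q (+) ((P (+) Q) -> Q) = min(1, 0.32 + 0.64) = min(1, 0.96) = 0.96
Q \/ (Q (+) ((P (+) Q) -> Q)) = max(0.32, 0.96) = 0.96
~(Q \/ (Q (+) ((P (+) Q) -> Q))) = 1 − 0.96 = 0.04
~(Q \/ (Q (+) ((P (+) Q) -> Q))) -> Q = min(1, 1 − 0.04 + 0.32) = min(1, 1.28) = 1.00
~Q = 1 − 0.32 = 0.68
~~Q = 1 − 0.68 = 0.32
~~Q -> P = min(1, 1 − 0.32 + 0.36) = min(1, 1.04) = 1.00
(~~Q -> P) -> Q = min(1, 1 − 1.00 + 0.32) = min(1, 0.32) = 0.32
(~(Q \/ (Q (+) ((P (+) Q) -> Q))) -> Q) -> ((~~Q -> P) -> Q) = min(1, 1 − 1.00 + 0.32) = min(1, 0.32) = 0.32

0.32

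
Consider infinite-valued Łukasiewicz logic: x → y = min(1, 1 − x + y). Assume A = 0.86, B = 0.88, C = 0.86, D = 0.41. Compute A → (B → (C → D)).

C → D = min(1, 1 − 0.86 + 0.41) = min(1, 0.55) = 0.55
B → (C → D) = min(1, 1 − 0.88 + 0.55) = min(1, 0.67) = 0.67
A → (B → (C → D)) = min(1, 1 − 0.86 + 0.67) = min(1, 0.81) = 0.81

0.81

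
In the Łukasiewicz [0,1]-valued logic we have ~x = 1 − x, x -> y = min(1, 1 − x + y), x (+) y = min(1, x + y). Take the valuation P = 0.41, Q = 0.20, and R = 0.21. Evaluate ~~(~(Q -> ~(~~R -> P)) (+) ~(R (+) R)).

0.78

~R = 1 − 0.21 = 0.79
~~R = 1 − 0.79 = 0.21
~~R -> P = min(1, 1 − 0.21 + 0.41) = min(1, 1.20) = 1.00
~(~~R -> P) = 1 − 1.00 = 0.00
Q -> ~(~~R -> P) = min(1, 1 − 0.20 + 0.00) = min(1, 0.80) = 0.80
~(Q -> ~(~~R -> P)) = 1 − 0.80 = 0.20
R (+) R = min(1, 0.21 + 0.21) = min(1, 0.42) = 0.42
~(R (+) R) = 1 − 0.42 = 0.58
~(Q -> ~(~~R -> P)) (+) ~(R (+) R) = min(1, 0.20 + 0.58) = min(1, 0.78) = 0.78
~(~(Q -> ~(~~R -> P)) (+) ~(R (+) R)) = 1 − 0.78 = 0.22
~~(~(Q -> ~(~~R -> P)) (+) ~(R (+) R)) = 1 − 0.22 = 0.78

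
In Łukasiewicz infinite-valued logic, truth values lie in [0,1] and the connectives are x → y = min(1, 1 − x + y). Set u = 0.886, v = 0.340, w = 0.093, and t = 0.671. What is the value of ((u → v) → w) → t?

u → v = min(1, 1 − 0.886 + 0.340) = min(1, 0.454) = 0.454
(u → v) → w = min(1, 1 − 0.454 + 0.093) = min(1, 0.639) = 0.639
((u → v) → w) → t = min(1, 1 − 0.639 + 0.671) = min(1, 1.032) = 1.000

1.000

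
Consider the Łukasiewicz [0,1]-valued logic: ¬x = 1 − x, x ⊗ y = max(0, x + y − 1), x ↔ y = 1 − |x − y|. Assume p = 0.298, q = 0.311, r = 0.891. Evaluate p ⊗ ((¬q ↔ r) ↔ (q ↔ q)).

0.096

¬q = 1 − 0.311 = 0.689
¬q ↔ r = 1 − |0.689 − 0.891| = 1 − 0.202 = 0.798
q ↔ q = 1 − |0.311 − 0.311| = 1 − 0.000 = 1.000
(¬q ↔ r) ↔ (q ↔ q) = 1 − |0.798 − 1.000| = 1 − 0.202 = 0.798
p ⊗ ((¬q ↔ r) ↔ (q ↔ q)) = max(0, 0.298 + 0.798 − 1) = max(0, 0.096) = 0.096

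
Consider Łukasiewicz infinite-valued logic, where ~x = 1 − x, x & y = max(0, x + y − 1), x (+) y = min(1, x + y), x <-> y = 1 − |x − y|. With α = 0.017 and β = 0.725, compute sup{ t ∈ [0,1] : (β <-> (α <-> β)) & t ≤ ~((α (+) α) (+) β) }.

α <-> β = 1 − |0.017 − 0.725| = 1 − 0.708 = 0.292
β <-> (α <-> β) = 1 − |0.725 − 0.292| = 1 − 0.433 = 0.567
So the left factor is β <-> (α <-> β) = 0.567.
α (+) α = min(1, 0.017 + 0.017) = min(1, 0.034) = 0.034
(α (+) α) (+) β = min(1, 0.034 + 0.725) = min(1, 0.759) = 0.759
~((α (+) α) (+) β) = 1 − 0.759 = 0.241
So the right-hand bound is ~((α (+) α) (+) β) = 0.241.
The residuum of the Łukasiewicz t-norm gives the supremum: min(1, 1 − 0.567 + 0.241).
1 − 0.567 + 0.241 = 0.674, so t = min(1, 0.674) = 0.674.
Check: 0.567 & 0.674 = max(0, 0.241) = 0.241 ≤ 0.241.

0.674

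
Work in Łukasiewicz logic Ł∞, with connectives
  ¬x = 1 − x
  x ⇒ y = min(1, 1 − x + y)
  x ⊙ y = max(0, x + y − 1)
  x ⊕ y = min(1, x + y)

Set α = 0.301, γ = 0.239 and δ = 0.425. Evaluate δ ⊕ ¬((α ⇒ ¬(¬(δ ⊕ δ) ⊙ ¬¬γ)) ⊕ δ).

δ ⊕ δ = min(1, 0.425 + 0.425) = min(1, 0.850) = 0.850
¬(δ ⊕ δ) = 1 − 0.850 = 0.150
¬γ = 1 − 0.239 = 0.761
¬¬γ = 1 − 0.761 = 0.239
¬(δ ⊕ δ) ⊙ ¬¬γ = max(0, 0.150 + 0.239 − 1) = max(0, -0.611) = 0.000
¬(¬(δ ⊕ δ) ⊙ ¬¬γ) = 1 − 0.000 = 1.000
α ⇒ ¬(¬(δ ⊕ δ) ⊙ ¬¬γ) = min(1, 1 − 0.301 + 1.000) = min(1, 1.699) = 1.000
(α ⇒ ¬(¬(δ ⊕ δ) ⊙ ¬¬γ)) ⊕ δ = min(1, 1.000 + 0.425) = min(1, 1.425) = 1.000
¬((α ⇒ ¬(¬(δ ⊕ δ) ⊙ ¬¬γ)) ⊕ δ) = 1 − 1.000 = 0.000
δ ⊕ ¬((α ⇒ ¬(¬(δ ⊕ δ) ⊙ ¬¬γ)) ⊕ δ) = min(1, 0.425 + 0.000) = min(1, 0.425) = 0.425

0.425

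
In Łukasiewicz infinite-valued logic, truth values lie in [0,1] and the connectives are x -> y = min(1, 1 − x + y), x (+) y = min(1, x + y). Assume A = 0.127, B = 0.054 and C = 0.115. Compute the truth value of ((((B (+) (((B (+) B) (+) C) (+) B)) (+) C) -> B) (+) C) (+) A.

B (+) B = min(1, 0.054 + 0.054) = min(1, 0.108) = 0.108
(B (+) B) (+) C = min(1, 0.108 + 0.115) = min(1, 0.223) = 0.223
((B (+) B) (+) C) (+) B = min(1, 0.223 + 0.054) = min(1, 0.277) = 0.277
B (+) (((B (+) B) (+) C) (+) B) = min(1, 0.054 + 0.277) = min(1, 0.331) = 0.331
(B (+) (((B (+) B) (+) C) (+) B)) (+) C = min(1, 0.331 + 0.115) = min(1, 0.446) = 0.446
((B (+) (((B (+) B) (+) C) (+) B)) (+) C) -> B = min(1, 1 − 0.446 + 0.054) = min(1, 0.608) = 0.608
(((B (+) (((B (+) B) (+) C) (+) B)) (+) C) -> B) (+) C = min(1, 0.608 + 0.115) = min(1, 0.723) = 0.723
((((B (+) (((B (+) B) (+) C) (+) B)) (+) C) -> B) (+) C) (+) A = min(1, 0.723 + 0.127) = min(1, 0.850) = 0.850

0.850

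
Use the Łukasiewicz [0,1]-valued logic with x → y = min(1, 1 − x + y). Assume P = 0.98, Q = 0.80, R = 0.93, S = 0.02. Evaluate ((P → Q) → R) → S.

0.02

P → Q = min(1, 1 − 0.98 + 0.80) = min(1, 0.82) = 0.82
(P → Q) → R = min(1, 1 − 0.82 + 0.93) = min(1, 1.11) = 1.00
((P → Q) → R) → S = min(1, 1 − 1.00 + 0.02) = min(1, 0.02) = 0.02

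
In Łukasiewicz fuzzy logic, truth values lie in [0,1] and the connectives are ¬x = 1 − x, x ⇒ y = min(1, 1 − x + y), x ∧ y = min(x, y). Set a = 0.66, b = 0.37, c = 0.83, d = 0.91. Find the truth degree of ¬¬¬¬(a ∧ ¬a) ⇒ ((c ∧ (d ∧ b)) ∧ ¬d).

0.75

¬a = 1 − 0.66 = 0.34
a ∧ ¬a = min(0.66, 0.34) = 0.34
¬(a ∧ ¬a) = 1 − 0.34 = 0.66
¬¬(a ∧ ¬a) = 1 − 0.66 = 0.34
¬¬¬(a ∧ ¬a) = 1 − 0.34 = 0.66
¬¬¬¬(a ∧ ¬a) = 1 − 0.66 = 0.34
d ∧ b = min(0.91, 0.37) = 0.37
c ∧ (d ∧ b) = min(0.83, 0.37) = 0.37
¬d = 1 − 0.91 = 0.09
(c ∧ (d ∧ b)) ∧ ¬d = min(0.37, 0.09) = 0.09
¬¬¬¬(a ∧ ¬a) ⇒ ((c ∧ (d ∧ b)) ∧ ¬d) = min(1, 1 − 0.34 + 0.09) = min(1, 0.75) = 0.75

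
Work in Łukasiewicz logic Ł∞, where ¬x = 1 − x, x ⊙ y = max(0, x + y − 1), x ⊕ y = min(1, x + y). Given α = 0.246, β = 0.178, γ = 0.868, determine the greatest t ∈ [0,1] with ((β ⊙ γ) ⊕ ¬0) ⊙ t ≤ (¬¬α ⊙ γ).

β ⊙ γ = max(0, 0.178 + 0.868 − 1) = max(0, 0.046) = 0.046
¬0 = 1 − 0.000 = 1.000
(β ⊙ γ) ⊕ ¬0 = min(1, 0.046 + 1.000) = min(1, 1.046) = 1.000
So the left factor is (β ⊙ γ) ⊕ ¬0 = 1.000.
¬α = 1 − 0.246 = 0.754
¬¬α = 1 − 0.754 = 0.246
¬¬α ⊙ γ = max(0, 0.246 + 0.868 − 1) = max(0, 0.114) = 0.114
So the right-hand bound is ¬¬α ⊙ γ = 0.114.
The residuum of the Łukasiewicz t-norm gives the supremum: min(1, 1 − 1.000 + 0.114).
1 − 1.000 + 0.114 = 0.114, so t = min(1, 0.114) = 0.114.
Check: 1.000 ⊙ 0.114 = max(0, 0.114) = 0.114 ≤ 0.114.

0.114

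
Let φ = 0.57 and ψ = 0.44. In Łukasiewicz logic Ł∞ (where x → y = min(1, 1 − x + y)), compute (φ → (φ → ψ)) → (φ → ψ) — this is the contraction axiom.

φ → ψ = min(1, 1 − 0.57 + 0.44) = min(1, 0.87) = 0.87
φ → (φ → ψ) = min(1, 1 − 0.57 + 0.87) = min(1, 1.30) = 1.00
(φ → (φ → ψ)) → (φ → ψ) = min(1, 1 − 1.00 + 0.87) = min(1, 0.87) = 0.87
(The value 0.87 < 1 shows this instance is not satisfied; fails in Ł∞ (the t-norm is not idempotent).)

0.87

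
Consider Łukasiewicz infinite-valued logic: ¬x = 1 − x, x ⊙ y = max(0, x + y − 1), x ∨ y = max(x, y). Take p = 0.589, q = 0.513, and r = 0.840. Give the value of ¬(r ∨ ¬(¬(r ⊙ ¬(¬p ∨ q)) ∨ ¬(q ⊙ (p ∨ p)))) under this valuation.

¬p = 1 − 0.589 = 0.411
¬p ∨ q = max(0.411, 0.513) = 0.513
¬(¬p ∨ q) = 1 − 0.513 = 0.487
r ⊙ ¬(¬p ∨ q) = max(0, 0.840 + 0.487 − 1) = max(0, 0.327) = 0.327
¬(r ⊙ ¬(¬p ∨ q)) = 1 − 0.327 = 0.673
p ∨ p = max(0.589, 0.589) = 0.589
q ⊙ (p ∨ p) = max(0, 0.513 + 0.589 − 1) = max(0, 0.102) = 0.102
¬(q ⊙ (p ∨ p)) = 1 − 0.102 = 0.898
¬(r ⊙ ¬(¬p ∨ q)) ∨ ¬(q ⊙ (p ∨ p)) = max(0.673, 0.898) = 0.898
¬(¬(r ⊙ ¬(¬p ∨ q)) ∨ ¬(q ⊙ (p ∨ p))) = 1 − 0.898 = 0.102
r ∨ ¬(¬(r ⊙ ¬(¬p ∨ q)) ∨ ¬(q ⊙ (p ∨ p))) = max(0.840, 0.102) = 0.840
¬(r ∨ ¬(¬(r ⊙ ¬(¬p ∨ q)) ∨ ¬(q ⊙ (p ∨ p)))) = 1 − 0.840 = 0.160

0.160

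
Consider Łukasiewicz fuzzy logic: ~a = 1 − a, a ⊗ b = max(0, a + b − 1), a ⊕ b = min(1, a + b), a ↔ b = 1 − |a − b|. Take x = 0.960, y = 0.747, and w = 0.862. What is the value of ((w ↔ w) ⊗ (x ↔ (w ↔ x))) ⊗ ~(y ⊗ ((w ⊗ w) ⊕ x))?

w ↔ w = 1 − |0.862 − 0.862| = 1 − 0.000 = 1.000
w ↔ x = 1 − |0.862 − 0.960| = 1 − 0.098 = 0.902
x ↔ (w ↔ x) = 1 − |0.960 − 0.902| = 1 − 0.058 = 0.942
(w ↔ w) ⊗ (x ↔ (w ↔ x)) = max(0, 1.000 + 0.942 − 1) = max(0, 0.942) = 0.942
w ⊗ w = max(0, 0.862 + 0.862 − 1) = max(0, 0.724) = 0.724
(w ⊗ w) ⊕ x = min(1, 0.724 + 0.960) = min(1, 1.684) = 1.000
y ⊗ ((w ⊗ w) ⊕ x) = max(0, 0.747 + 1.000 − 1) = max(0, 0.747) = 0.747
~(y ⊗ ((w ⊗ w) ⊕ x)) = 1 − 0.747 = 0.253
((w ↔ w) ⊗ (x ↔ (w ↔ x))) ⊗ ~(y ⊗ ((w ⊗ w) ⊕ x)) = max(0, 0.942 + 0.253 − 1) = max(0, 0.195) = 0.195

0.195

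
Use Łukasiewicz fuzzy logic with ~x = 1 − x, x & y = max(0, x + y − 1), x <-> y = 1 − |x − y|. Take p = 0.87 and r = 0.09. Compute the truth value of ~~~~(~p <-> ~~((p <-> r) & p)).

0.96

~p = 1 − 0.87 = 0.13
p <-> r = 1 − |0.87 − 0.09| = 1 − 0.78 = 0.22
(p <-> r) & p = max(0, 0.22 + 0.87 − 1) = max(0, 0.09) = 0.09
~((p <-> r) & p) = 1 − 0.09 = 0.91
~~((p <-> r) & p) = 1 − 0.91 = 0.09
~p <-> ~~((p <-> r) & p) = 1 − |0.13 − 0.09| = 1 − 0.04 = 0.96
~(~p <-> ~~((p <-> r) & p)) = 1 − 0.96 = 0.04
~~(~p <-> ~~((p <-> r) & p)) = 1 − 0.04 = 0.96
~~~(~p <-> ~~((p <-> r) & p)) = 1 − 0.96 = 0.04
~~~~(~p <-> ~~((p <-> r) & p)) = 1 − 0.04 = 0.96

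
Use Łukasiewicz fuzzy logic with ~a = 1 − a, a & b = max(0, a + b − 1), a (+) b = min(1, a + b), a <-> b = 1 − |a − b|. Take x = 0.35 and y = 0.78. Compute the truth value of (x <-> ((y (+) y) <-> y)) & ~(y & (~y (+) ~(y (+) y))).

y (+) y = min(1, 0.78 + 0.78) = min(1, 1.56) = 1.00
(y (+) y) <-> y = 1 − |1.00 − 0.78| = 1 − 0.22 = 0.78
x <-> ((y (+) y) <-> y) = 1 − |0.35 − 0.78| = 1 − 0.43 = 0.57
~y = 1 − 0.78 = 0.22
~(y (+) y) = 1 − 1.00 = 0.00
~y (+) ~(y (+) y) = min(1, 0.22 + 0.00) = min(1, 0.22) = 0.22
y & (~y (+) ~(y (+) y)) = max(0, 0.78 + 0.22 − 1) = max(0, 0.00) = 0.00
~(y & (~y (+) ~(y (+) y))) = 1 − 0.00 = 1.00
(x <-> ((y (+) y) <-> y)) & ~(y & (~y (+) ~(y (+) y))) = max(0, 0.57 + 1.00 − 1) = max(0, 0.57) = 0.57

0.57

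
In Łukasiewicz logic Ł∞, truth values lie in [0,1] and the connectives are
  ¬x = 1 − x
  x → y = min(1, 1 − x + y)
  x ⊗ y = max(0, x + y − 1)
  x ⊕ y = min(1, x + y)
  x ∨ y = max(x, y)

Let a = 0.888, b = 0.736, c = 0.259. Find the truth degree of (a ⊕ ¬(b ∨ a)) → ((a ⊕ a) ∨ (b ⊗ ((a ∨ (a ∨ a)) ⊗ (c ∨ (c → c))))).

1.000

b ∨ a = max(0.736, 0.888) = 0.888
¬(b ∨ a) = 1 − 0.888 = 0.112
a ⊕ ¬(b ∨ a) = min(1, 0.888 + 0.112) = min(1, 1.000) = 1.000
a ⊕ a = min(1, 0.888 + 0.888) = min(1, 1.776) = 1.000
a ∨ a = max(0.888, 0.888) = 0.888
a ∨ (a ∨ a) = max(0.888, 0.888) = 0.888
c → c = min(1, 1 − 0.259 + 0.259) = min(1, 1.000) = 1.000
c ∨ (c → c) = max(0.259, 1.000) = 1.000
(a ∨ (a ∨ a)) ⊗ (c ∨ (c → c)) = max(0, 0.888 + 1.000 − 1) = max(0, 0.888) = 0.888
b ⊗ ((a ∨ (a ∨ a)) ⊗ (c ∨ (c → c))) = max(0, 0.736 + 0.888 − 1) = max(0, 0.624) = 0.624
(a ⊕ a) ∨ (b ⊗ ((a ∨ (a ∨ a)) ⊗ (c ∨ (c → c)))) = max(1.000, 0.624) = 1.000
(a ⊕ ¬(b ∨ a)) → ((a ⊕ a) ∨ (b ⊗ ((a ∨ (a ∨ a)) ⊗ (c ∨ (c → c))))) = min(1, 1 − 1.000 + 1.000) = min(1, 1.000) = 1.000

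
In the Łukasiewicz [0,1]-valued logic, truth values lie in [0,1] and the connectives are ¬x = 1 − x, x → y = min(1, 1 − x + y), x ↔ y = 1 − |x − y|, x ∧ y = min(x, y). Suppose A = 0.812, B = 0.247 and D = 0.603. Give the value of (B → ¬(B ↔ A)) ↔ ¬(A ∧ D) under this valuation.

B ↔ A = 1 − |0.247 − 0.812| = 1 − 0.565 = 0.435
¬(B ↔ A) = 1 − 0.435 = 0.565
B → ¬(B ↔ A) = min(1, 1 − 0.247 + 0.565) = min(1, 1.318) = 1.000
A ∧ D = min(0.812, 0.603) = 0.603
¬(A ∧ D) = 1 − 0.603 = 0.397
(B → ¬(B ↔ A)) ↔ ¬(A ∧ D) = 1 − |1.000 − 0.397| = 1 − 0.603 = 0.397

0.397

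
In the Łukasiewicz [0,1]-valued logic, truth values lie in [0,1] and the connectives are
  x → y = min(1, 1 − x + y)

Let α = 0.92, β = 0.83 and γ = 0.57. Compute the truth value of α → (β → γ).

β → γ = min(1, 1 − 0.83 + 0.57) = min(1, 0.74) = 0.74
α → (β → γ) = min(1, 1 − 0.92 + 0.74) = min(1, 0.82) = 0.82

0.82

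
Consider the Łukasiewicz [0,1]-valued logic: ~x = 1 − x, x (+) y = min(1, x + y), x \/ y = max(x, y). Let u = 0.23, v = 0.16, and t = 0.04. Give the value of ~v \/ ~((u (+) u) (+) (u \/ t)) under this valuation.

0.84

~v = 1 − 0.16 = 0.84
u (+) u = min(1, 0.23 + 0.23) = min(1, 0.46) = 0.46
u \/ t = max(0.23, 0.04) = 0.23
(u (+) u) (+) (u \/ t) = min(1, 0.46 + 0.23) = min(1, 0.69) = 0.69
~((u (+) u) (+) (u \/ t)) = 1 − 0.69 = 0.31
~v \/ ~((u (+) u) (+) (u \/ t)) = max(0.84, 0.31) = 0.84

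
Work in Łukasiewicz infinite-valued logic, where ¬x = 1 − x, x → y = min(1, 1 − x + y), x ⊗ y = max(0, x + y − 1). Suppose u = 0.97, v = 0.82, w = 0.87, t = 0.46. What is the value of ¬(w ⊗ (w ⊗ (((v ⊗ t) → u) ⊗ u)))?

v ⊗ t = max(0, 0.82 + 0.46 − 1) = max(0, 0.28) = 0.28
(v ⊗ t) → u = min(1, 1 − 0.28 + 0.97) = min(1, 1.69) = 1.00
((v ⊗ t) → u) ⊗ u = max(0, 1.00 + 0.97 − 1) = max(0, 0.97) = 0.97
w ⊗ (((v ⊗ t) → u) ⊗ u) = max(0, 0.87 + 0.97 − 1) = max(0, 0.84) = 0.84
w ⊗ (w ⊗ (((v ⊗ t) → u) ⊗ u)) = max(0, 0.87 + 0.84 − 1) = max(0, 0.71) = 0.71
¬(w ⊗ (w ⊗ (((v ⊗ t) → u) ⊗ u))) = 1 − 0.71 = 0.29

0.29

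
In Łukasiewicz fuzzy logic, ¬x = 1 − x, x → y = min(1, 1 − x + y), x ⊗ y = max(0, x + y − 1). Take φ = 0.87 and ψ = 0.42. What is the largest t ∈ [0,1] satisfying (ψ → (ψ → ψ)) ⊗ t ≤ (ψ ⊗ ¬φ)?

ψ → ψ = min(1, 1 − 0.42 + 0.42) = min(1, 1.00) = 1.00
ψ → (ψ → ψ) = min(1, 1 − 0.42 + 1.00) = min(1, 1.58) = 1.00
So the left factor is ψ → (ψ → ψ) = 1.00.
¬φ = 1 − 0.87 = 0.13
ψ ⊗ ¬φ = max(0, 0.42 + 0.13 − 1) = max(0, -0.45) = 0.00
So the right-hand bound is ψ ⊗ ¬φ = 0.00.
The residuum of the Łukasiewicz t-norm gives the supremum: min(1, 1 − 1.00 + 0.00).
1 − 1.00 + 0.00 = 0.00, so t = min(1, 0.00) = 0.00.
Check: 1.00 ⊗ 0.00 = max(0, 0.00) = 0.00 ≤ 0.00.

0.00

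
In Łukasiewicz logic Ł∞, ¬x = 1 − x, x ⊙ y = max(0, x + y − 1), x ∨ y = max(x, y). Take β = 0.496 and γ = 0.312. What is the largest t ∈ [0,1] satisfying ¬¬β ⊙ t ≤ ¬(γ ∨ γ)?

¬β = 1 − 0.496 = 0.504
¬¬β = 1 − 0.504 = 0.496
So the left factor is ¬¬β = 0.496.
γ ∨ γ = max(0.312, 0.312) = 0.312
¬(γ ∨ γ) = 1 − 0.312 = 0.688
So the right-hand bound is ¬(γ ∨ γ) = 0.688.
The residuum of the Łukasiewicz t-norm gives the supremum: min(1, 1 − 0.496 + 0.688).
1 − 0.496 + 0.688 = 1.192, so t = min(1, 1.192) = 1.000.
Check: 0.496 ⊙ 1.000 = max(0, 0.496) = 0.496 ≤ 0.688.

1.000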